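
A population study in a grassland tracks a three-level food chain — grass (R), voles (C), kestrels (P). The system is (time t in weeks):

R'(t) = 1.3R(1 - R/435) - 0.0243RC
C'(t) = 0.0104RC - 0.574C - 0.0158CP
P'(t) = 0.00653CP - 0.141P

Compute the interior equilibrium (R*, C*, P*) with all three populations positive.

R* ≈ 259, C* ≈ 21.6, P* ≈ 134

From dP/dt = 0: 0.00653C* = 0.141, so C* = 21.6.
From dR/dt = 0: 1.3(1 - R*/435) = 0.0243·21.6, giving R* = 435·(1 - 0.404) = 259.
From dC/dt = 0: 0.0104·259 - 0.574 = 0.0158P*, so P* = 2.12/0.0158 = 134.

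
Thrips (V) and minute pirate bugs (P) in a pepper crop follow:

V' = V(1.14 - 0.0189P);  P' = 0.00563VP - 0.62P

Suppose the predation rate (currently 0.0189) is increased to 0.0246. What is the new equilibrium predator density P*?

P* ≈ 46.3

At the interior fixed point, setting dV/dt = 0 with V > 0 fixes P* = (prey growth rate)/(VP coefficient) — independent of the other coefficients.
With the change, P* = 1.14/0.0246 = 46.3; it falls from 60.3.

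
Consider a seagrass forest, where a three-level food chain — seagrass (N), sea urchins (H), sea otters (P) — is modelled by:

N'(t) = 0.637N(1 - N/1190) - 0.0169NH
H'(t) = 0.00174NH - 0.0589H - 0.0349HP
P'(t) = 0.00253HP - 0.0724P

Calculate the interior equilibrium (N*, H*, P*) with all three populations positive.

From dP/dt = 0: 0.00253H* = 0.0724, so H* = 28.6.
From dN/dt = 0: 0.637(1 - N*/1190) = 0.0169·28.6, giving N* = 1190·(1 - 0.759) = 287.
From dH/dt = 0: 0.00174·287 - 0.0589 = 0.0349P*, so P* = 0.44/0.0349 = 12.6.

N* ≈ 287, H* ≈ 28.6, P* ≈ 12.6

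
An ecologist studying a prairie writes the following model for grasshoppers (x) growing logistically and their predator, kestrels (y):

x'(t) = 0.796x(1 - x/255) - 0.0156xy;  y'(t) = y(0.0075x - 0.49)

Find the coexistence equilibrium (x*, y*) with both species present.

x* ≈ 65.3, y* ≈ 38

From dy/dt = 0 with y > 0: 0.0075x* = 0.49, so x* = 65.3.
Substitute into dx/dt = 0: 0.796(1 - 65.3/255) = 0.0156y*.
The bracket is 0.744, giving y* = 0.592/0.0156 = 38.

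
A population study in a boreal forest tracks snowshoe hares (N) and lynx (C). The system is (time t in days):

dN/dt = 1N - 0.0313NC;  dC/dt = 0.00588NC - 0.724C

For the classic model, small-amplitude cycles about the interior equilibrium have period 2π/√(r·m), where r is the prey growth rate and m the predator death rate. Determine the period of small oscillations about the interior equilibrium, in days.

T ≈ 7.38 days

Here r = 1 and m = 0.724, so r·m = 0.724.
ω = √0.724 = 0.851 per day, hence T = 2π/ω ≈ 7.38 days.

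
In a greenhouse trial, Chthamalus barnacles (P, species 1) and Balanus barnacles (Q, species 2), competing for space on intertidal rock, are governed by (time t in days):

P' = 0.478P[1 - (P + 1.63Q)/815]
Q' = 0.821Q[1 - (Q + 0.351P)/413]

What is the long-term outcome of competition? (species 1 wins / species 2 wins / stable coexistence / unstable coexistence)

Compare the nullcline intercepts: K1/α12 = 815/1.63 = 500 > K2 = 413; K2/α21 = 413/0.351 = 1180 > K1 = 815.
Since both inequalities hold, each species can invade when rare, so the interior equilibrium is stable.

stable coexistence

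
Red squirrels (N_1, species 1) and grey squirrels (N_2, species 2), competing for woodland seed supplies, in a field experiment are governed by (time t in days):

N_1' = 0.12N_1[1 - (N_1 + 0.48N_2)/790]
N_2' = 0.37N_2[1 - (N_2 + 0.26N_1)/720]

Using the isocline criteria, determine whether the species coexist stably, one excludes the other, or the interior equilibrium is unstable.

stable coexistence

Compare the nullcline intercepts: K1/α12 = 790/0.48 = 1650 > K2 = 720; K2/α21 = 720/0.26 = 2770 > K1 = 790.
Since both inequalities hold, each species can invade when rare, so the interior equilibrium is stable.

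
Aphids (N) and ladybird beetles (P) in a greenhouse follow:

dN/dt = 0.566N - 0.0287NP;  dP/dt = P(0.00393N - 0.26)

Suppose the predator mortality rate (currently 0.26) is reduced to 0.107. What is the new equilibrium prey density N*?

N* ≈ 27.2

At the interior fixed point, setting dP/dt = 0 with P > 0 fixes N* = (predator death rate)/(NP coefficient) — independent of the other coefficients.
With the change, N* = 0.107/0.00393 = 27.2; it falls from 66.2.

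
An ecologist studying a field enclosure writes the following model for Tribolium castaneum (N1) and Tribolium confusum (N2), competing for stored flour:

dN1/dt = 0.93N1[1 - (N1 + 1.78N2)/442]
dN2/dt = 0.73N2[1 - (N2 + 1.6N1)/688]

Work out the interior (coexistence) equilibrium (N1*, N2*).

Setting both brackets to zero gives the nullclines N1 + 1.78N2 = 442 and 1.6N1 + N2 = 688.
Substituting N2 = 688 - 1.6N1 into the first: N1(1 - 1.78·1.6) = 442 - 1.78·688.
So N1* = -783/-1.85 = 424, and then N2* = 688 - 1.6·424 = 10.4.

N1* ≈ 424, N2* ≈ 10.4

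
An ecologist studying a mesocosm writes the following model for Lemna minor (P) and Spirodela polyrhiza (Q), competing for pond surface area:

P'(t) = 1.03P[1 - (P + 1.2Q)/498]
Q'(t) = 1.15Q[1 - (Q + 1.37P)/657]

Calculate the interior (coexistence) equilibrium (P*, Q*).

P* ≈ 451, Q* ≈ 39.2

Setting both brackets to zero gives the nullclines P + 1.2Q = 498 and 1.37P + Q = 657.
Substituting Q = 657 - 1.37P into the first: P(1 - 1.2·1.37) = 498 - 1.2·657.
So P* = -290/-0.644 = 451, and then Q* = 657 - 1.37·451 = 39.2.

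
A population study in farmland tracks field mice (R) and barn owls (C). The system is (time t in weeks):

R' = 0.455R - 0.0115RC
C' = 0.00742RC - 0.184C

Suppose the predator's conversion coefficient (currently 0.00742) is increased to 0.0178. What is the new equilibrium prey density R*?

At the interior fixed point, setting dC/dt = 0 with C > 0 fixes R* = (predator death rate)/(RC coefficient) — independent of the other coefficients.
With the change, R* = 0.184/0.0178 = 10.3; it falls from 24.8.

R* ≈ 10.3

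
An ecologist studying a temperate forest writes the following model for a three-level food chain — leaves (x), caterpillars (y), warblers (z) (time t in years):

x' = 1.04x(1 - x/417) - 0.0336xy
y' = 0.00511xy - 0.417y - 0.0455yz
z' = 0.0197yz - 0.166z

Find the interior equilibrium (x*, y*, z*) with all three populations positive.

x* ≈ 303, y* ≈ 8.43, z* ≈ 24.9

From dz/dt = 0: 0.0197y* = 0.166, so y* = 8.43.
From dx/dt = 0: 1.04(1 - x*/417) = 0.0336·8.43, giving x* = 417·(1 - 0.272) = 303.
From dy/dt = 0: 0.00511·303 - 0.417 = 0.0455z*, so z* = 1.13/0.0455 = 24.9.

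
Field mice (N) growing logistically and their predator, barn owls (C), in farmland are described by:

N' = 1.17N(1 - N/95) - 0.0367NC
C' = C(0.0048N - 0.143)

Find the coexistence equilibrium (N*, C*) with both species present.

N* ≈ 29.8, C* ≈ 21.9

From dC/dt = 0 with C > 0: 0.0048N* = 0.143, so N* = 29.8.
Substitute into dN/dt = 0: 1.17(1 - 29.8/95) = 0.0367C*.
The bracket is 0.686, giving C* = 0.803/0.0367 = 21.9.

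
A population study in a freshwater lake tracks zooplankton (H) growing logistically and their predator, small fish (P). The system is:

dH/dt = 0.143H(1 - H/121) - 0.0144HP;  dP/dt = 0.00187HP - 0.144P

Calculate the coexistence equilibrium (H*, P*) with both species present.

H* ≈ 77, P* ≈ 3.61

From dP/dt = 0 with P > 0: 0.00187H* = 0.144, so H* = 77.
Substitute into dH/dt = 0: 0.143(1 - 77/121) = 0.0144P*.
The bracket is 0.364, giving P* = 0.052/0.0144 = 3.61.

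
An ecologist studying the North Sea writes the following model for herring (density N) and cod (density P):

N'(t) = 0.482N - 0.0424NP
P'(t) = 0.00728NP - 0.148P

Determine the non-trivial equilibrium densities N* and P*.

N* ≈ 20.3, P* ≈ 11.4

Set dP/dt = 0 with P > 0: 0.00728N - 0.148 = 0, so N* = 0.148/0.00728 = 20.3.
Set dN/dt = 0 with N > 0: 0.482 - 0.0424P = 0, so P* = 0.482/0.0424 = 11.4.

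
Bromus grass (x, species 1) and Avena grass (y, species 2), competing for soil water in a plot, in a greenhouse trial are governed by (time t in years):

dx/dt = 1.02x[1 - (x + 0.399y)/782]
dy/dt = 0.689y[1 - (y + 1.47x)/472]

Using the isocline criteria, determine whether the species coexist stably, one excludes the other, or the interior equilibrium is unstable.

species 1 excludes species 2

Compare the nullcline intercepts: K1/α12 = 782/0.399 = 1960 > K2 = 472; K2/α21 = 472/1.47 = 321 < K1 = 782.
Since the inequalities point opposite ways, species 1 can invade but species 2 cannot.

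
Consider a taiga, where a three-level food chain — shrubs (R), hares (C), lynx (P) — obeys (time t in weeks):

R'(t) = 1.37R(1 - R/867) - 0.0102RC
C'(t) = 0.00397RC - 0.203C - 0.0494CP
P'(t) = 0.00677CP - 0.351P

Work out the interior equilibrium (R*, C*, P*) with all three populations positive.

From dP/dt = 0: 0.00677C* = 0.351, so C* = 51.8.
From dR/dt = 0: 1.37(1 - R*/867) = 0.0102·51.8, giving R* = 867·(1 - 0.386) = 532.
From dC/dt = 0: 0.00397·532 - 0.203 = 0.0494P*, so P* = 1.91/0.0494 = 38.7.

R* ≈ 532, C* ≈ 51.8, P* ≈ 38.7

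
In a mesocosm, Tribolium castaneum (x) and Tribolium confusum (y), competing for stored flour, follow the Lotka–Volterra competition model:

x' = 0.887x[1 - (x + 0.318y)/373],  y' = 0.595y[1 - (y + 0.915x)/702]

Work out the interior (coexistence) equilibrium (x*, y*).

x* ≈ 211, y* ≈ 509

Setting both brackets to zero gives the nullclines x + 0.318y = 373 and 0.915x + y = 702.
Substituting y = 702 - 0.915x into the first: x(1 - 0.318·0.915) = 373 - 0.318·702.
So x* = 150/0.709 = 211, and then y* = 702 - 0.915·211 = 509.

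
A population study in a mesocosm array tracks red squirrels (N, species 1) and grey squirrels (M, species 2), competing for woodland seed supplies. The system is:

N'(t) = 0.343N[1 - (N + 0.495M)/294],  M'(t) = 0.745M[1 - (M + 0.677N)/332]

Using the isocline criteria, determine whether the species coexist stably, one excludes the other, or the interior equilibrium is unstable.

stable coexistence

Compare the nullcline intercepts: K1/α12 = 294/0.495 = 594 > K2 = 332; K2/α21 = 332/0.677 = 490 > K1 = 294.
Since both inequalities hold, each species can invade when rare, so the interior equilibrium is stable.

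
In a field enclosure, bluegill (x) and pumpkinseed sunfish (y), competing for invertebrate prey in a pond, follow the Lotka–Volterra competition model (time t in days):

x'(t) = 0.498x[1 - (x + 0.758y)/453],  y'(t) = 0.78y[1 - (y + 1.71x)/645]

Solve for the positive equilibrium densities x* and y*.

Setting both brackets to zero gives the nullclines x + 0.758y = 453 and 1.71x + y = 645.
Substituting y = 645 - 1.71x into the first: x(1 - 0.758·1.71) = 453 - 0.758·645.
So x* = -35.9/-0.296 = 121, and then y* = 645 - 1.71·121 = 438.

x* ≈ 121, y* ≈ 438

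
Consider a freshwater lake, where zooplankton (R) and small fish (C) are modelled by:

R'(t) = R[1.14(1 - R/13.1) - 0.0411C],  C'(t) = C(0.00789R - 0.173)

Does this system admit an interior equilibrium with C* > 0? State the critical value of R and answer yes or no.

The predator equation gives dC/dt > 0 only when R > 0.173/0.00789 = 21.9.
Without the predator, R → K = 13.1. Since 13.1 < 21.9, the predator cannot invade.

Threshold R = 21.9; K < 21.9, so no, the predator goes extinct.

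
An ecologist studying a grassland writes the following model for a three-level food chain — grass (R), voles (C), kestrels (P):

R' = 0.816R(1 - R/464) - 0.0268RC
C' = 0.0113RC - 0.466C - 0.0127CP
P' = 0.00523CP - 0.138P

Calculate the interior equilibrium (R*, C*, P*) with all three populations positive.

From dP/dt = 0: 0.00523C* = 0.138, so C* = 26.4.
From dR/dt = 0: 0.816(1 - R*/464) = 0.0268·26.4, giving R* = 464·(1 - 0.867) = 61.9.
From dC/dt = 0: 0.0113·61.9 - 0.466 = 0.0127P*, so P* = 0.233/0.0127 = 18.4.

R* ≈ 61.9, C* ≈ 26.4, P* ≈ 18.4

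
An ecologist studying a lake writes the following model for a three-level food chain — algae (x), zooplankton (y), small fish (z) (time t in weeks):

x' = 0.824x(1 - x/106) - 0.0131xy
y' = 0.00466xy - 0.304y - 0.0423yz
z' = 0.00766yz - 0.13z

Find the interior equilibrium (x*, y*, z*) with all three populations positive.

From dz/dt = 0: 0.00766y* = 0.13, so y* = 17.
From dx/dt = 0: 0.824(1 - x*/106) = 0.0131·17, giving x* = 106·(1 - 0.27) = 77.4.
From dy/dt = 0: 0.00466·77.4 - 0.304 = 0.0423z*, so z* = 0.0567/0.0423 = 1.34.

x* ≈ 77.4, y* ≈ 17, z* ≈ 1.34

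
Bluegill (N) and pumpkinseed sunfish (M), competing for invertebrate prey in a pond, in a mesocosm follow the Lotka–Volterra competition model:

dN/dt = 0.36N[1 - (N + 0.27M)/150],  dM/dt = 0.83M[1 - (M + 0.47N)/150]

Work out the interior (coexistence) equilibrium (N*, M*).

N* ≈ 125, M* ≈ 91.1

Setting both brackets to zero gives the nullclines N + 0.27M = 150 and 0.47N + M = 150.
Substituting M = 150 - 0.47N into the first: N(1 - 0.27·0.47) = 150 - 0.27·150.
So N* = 110/0.873 = 125, and then M* = 150 - 0.47·125 = 91.1.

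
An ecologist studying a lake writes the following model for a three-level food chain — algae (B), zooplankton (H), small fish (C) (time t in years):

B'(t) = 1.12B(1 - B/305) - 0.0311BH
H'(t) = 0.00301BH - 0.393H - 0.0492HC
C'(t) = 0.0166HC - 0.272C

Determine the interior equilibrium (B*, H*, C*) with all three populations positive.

From dC/dt = 0: 0.0166H* = 0.272, so H* = 16.4.
From dB/dt = 0: 1.12(1 - B*/305) = 0.0311·16.4, giving B* = 305·(1 - 0.455) = 166.
From dH/dt = 0: 0.00301·166 - 0.393 = 0.0492C*, so C* = 0.107/0.0492 = 2.18.

B* ≈ 166, H* ≈ 16.4, C* ≈ 2.18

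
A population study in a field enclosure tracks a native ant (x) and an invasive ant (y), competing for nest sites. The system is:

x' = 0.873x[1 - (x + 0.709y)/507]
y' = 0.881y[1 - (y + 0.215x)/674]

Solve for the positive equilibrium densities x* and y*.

x* ≈ 34.4, y* ≈ 667

Setting both brackets to zero gives the nullclines x + 0.709y = 507 and 0.215x + y = 674.
Substituting y = 674 - 0.215x into the first: x(1 - 0.709·0.215) = 507 - 0.709·674.
So x* = 29.1/0.848 = 34.4, and then y* = 674 - 0.215·34.4 = 667.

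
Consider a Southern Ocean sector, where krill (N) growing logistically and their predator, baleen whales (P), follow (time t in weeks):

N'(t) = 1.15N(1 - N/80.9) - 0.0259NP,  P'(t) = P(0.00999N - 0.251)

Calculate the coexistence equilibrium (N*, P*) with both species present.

From dP/dt = 0 with P > 0: 0.00999N* = 0.251, so N* = 25.1.
Substitute into dN/dt = 0: 1.15(1 - 25.1/80.9) = 0.0259P*.
The bracket is 0.689, giving P* = 0.793/0.0259 = 30.6.

N* ≈ 25.1, P* ≈ 30.6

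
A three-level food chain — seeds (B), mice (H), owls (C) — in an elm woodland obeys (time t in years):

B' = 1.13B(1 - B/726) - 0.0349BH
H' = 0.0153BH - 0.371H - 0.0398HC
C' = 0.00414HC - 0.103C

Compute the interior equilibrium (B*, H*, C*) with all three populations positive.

From dC/dt = 0: 0.00414H* = 0.103, so H* = 24.9.
From dB/dt = 0: 1.13(1 - B*/726) = 0.0349·24.9, giving B* = 726·(1 - 0.768) = 168.
From dH/dt = 0: 0.0153·168 - 0.371 = 0.0398C*, so C* = 2.2/0.0398 = 55.3.

B* ≈ 168, H* ≈ 24.9, C* ≈ 55.3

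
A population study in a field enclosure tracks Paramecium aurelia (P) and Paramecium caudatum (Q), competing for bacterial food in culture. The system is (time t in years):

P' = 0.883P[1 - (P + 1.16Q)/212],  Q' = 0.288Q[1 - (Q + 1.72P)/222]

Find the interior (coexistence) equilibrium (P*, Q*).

Setting both brackets to zero gives the nullclines P + 1.16Q = 212 and 1.72P + Q = 222.
Substituting Q = 222 - 1.72P into the first: P(1 - 1.16·1.72) = 212 - 1.16·222.
So P* = -45.5/-0.995 = 45.7, and then Q* = 222 - 1.72·45.7 = 143.

P* ≈ 45.7, Q* ≈ 143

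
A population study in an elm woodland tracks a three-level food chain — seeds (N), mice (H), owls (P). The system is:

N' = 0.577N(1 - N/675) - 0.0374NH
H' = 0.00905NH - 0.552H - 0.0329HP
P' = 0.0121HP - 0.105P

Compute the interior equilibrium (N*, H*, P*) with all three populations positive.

From dP/dt = 0: 0.0121H* = 0.105, so H* = 8.68.
From dN/dt = 0: 0.577(1 - N*/675) = 0.0374·8.68, giving N* = 675·(1 - 0.562) = 295.
From dH/dt = 0: 0.00905·295 - 0.552 = 0.0329P*, so P* = 2.12/0.0329 = 64.5.

N* ≈ 295, H* ≈ 8.68, P* ≈ 64.5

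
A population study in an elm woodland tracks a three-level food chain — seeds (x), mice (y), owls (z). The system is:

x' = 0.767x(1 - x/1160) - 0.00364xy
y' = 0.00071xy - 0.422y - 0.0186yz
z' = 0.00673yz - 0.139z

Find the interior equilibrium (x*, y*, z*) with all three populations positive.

x* ≈ 1050, y* ≈ 20.7, z* ≈ 17.3

From dz/dt = 0: 0.00673y* = 0.139, so y* = 20.7.
From dx/dt = 0: 0.767(1 - x*/1160) = 0.00364·20.7, giving x* = 1160·(1 - 0.098) = 1050.
From dy/dt = 0: 0.00071·1050 - 0.422 = 0.0186z*, so z* = 0.321/0.0186 = 17.3.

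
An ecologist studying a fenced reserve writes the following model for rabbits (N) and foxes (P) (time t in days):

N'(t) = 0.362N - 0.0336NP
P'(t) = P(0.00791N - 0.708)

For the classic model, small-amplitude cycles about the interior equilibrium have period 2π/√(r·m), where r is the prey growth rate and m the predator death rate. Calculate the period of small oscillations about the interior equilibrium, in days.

Here r = 0.362 and m = 0.708, so r·m = 0.256.
ω = √0.256 = 0.506 per day, hence T = 2π/ω ≈ 12.4 days.

T ≈ 12.4 days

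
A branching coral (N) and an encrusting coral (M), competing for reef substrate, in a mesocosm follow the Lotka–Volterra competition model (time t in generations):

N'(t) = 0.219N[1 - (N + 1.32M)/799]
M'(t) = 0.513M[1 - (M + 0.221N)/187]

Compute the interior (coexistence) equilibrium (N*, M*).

Setting both brackets to zero gives the nullclines N + 1.32M = 799 and 0.221N + M = 187.
Substituting M = 187 - 0.221N into the first: N(1 - 1.32·0.221) = 799 - 1.32·187.
So N* = 552/0.708 = 780, and then M* = 187 - 0.221·780 = 14.7.

N* ≈ 780, M* ≈ 14.7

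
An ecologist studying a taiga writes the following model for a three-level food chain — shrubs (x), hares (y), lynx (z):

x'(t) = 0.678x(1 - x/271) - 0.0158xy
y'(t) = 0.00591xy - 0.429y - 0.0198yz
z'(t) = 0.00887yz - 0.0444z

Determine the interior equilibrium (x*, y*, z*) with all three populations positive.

From dz/dt = 0: 0.00887y* = 0.0444, so y* = 5.01.
From dx/dt = 0: 0.678(1 - x*/271) = 0.0158·5.01, giving x* = 271·(1 - 0.117) = 239.
From dy/dt = 0: 0.00591·239 - 0.429 = 0.0198z*, so z* = 0.986/0.0198 = 49.8.

x* ≈ 239, y* ≈ 5.01, z* ≈ 49.8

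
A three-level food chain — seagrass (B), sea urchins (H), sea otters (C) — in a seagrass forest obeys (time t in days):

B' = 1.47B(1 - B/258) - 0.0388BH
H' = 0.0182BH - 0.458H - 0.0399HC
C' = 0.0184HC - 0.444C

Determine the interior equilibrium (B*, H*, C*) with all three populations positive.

B* ≈ 93.7, H* ≈ 24.1, C* ≈ 31.3

From dC/dt = 0: 0.0184H* = 0.444, so H* = 24.1.
From dB/dt = 0: 1.47(1 - B*/258) = 0.0388·24.1, giving B* = 258·(1 - 0.637) = 93.7.
From dH/dt = 0: 0.0182·93.7 - 0.458 = 0.0399C*, so C* = 1.25/0.0399 = 31.3.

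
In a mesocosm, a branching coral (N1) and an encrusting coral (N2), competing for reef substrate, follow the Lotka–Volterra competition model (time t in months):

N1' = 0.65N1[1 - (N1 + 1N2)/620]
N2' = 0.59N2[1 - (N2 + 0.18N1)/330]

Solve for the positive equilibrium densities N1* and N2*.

Setting both brackets to zero gives the nullclines N1 + 1N2 = 620 and 0.18N1 + N2 = 330.
Substituting N2 = 330 - 0.18N1 into the first: N1(1 - 1·0.18) = 620 - 1·330.
So N1* = 290/0.82 = 354, and then N2* = 330 - 0.18·354 = 266.

N1* ≈ 354, N2* ≈ 266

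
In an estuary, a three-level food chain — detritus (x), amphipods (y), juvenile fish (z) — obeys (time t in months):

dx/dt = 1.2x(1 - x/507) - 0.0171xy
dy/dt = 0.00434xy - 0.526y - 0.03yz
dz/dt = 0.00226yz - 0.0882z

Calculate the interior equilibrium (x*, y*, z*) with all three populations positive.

From dz/dt = 0: 0.00226y* = 0.0882, so y* = 39.
From dx/dt = 0: 1.2(1 - x*/507) = 0.0171·39, giving x* = 507·(1 - 0.556) = 225.
From dy/dt = 0: 0.00434·225 - 0.526 = 0.03z*, so z* = 0.451/0.03 = 15.

x* ≈ 225, y* ≈ 39, z* ≈ 15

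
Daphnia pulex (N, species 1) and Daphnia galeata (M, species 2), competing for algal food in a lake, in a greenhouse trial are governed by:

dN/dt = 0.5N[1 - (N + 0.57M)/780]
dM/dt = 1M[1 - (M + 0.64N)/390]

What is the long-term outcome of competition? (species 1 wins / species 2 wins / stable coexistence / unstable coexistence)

species 1 excludes species 2

Compare the nullcline intercepts: K1/α12 = 780/0.57 = 1370 > K2 = 390; K2/α21 = 390/0.64 = 609 < K1 = 780.
Since the inequalities point opposite ways, species 1 can invade but species 2 cannot.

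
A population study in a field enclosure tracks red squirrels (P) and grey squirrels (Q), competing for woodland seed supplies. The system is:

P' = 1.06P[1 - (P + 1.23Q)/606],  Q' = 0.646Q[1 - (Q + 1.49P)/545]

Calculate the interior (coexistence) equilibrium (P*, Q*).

P* ≈ 77.3, Q* ≈ 430

Setting both brackets to zero gives the nullclines P + 1.23Q = 606 and 1.49P + Q = 545.
Substituting Q = 545 - 1.49P into the first: P(1 - 1.23·1.49) = 606 - 1.23·545.
So P* = -64.4/-0.833 = 77.3, and then Q* = 545 - 1.49·77.3 = 430.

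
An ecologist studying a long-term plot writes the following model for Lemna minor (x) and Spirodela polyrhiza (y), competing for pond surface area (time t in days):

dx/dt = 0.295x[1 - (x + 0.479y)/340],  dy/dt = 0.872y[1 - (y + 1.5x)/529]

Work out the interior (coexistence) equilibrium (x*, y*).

Setting both brackets to zero gives the nullclines x + 0.479y = 340 and 1.5x + y = 529.
Substituting y = 529 - 1.5x into the first: x(1 - 0.479·1.5) = 340 - 0.479·529.
So x* = 86.6/0.282 = 308, and then y* = 529 - 1.5·308 = 67.5.

x* ≈ 308, y* ≈ 67.5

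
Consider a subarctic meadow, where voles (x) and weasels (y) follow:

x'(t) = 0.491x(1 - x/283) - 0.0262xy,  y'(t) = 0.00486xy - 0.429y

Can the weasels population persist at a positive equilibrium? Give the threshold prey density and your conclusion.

Threshold x = 88.3; K > 88.3, so yes, the predator persists.

The predator equation gives dy/dt > 0 only when x > 0.429/0.00486 = 88.3.
Without the predator, x → K = 283. Since 283 > 88.3, the predator can invade and persist.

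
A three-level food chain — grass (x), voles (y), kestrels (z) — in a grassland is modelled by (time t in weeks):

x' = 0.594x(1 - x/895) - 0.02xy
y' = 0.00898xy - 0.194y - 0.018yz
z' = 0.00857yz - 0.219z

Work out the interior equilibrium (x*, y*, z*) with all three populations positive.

From dz/dt = 0: 0.00857y* = 0.219, so y* = 25.6.
From dx/dt = 0: 0.594(1 - x*/895) = 0.02·25.6, giving x* = 895·(1 - 0.86) = 125.
From dy/dt = 0: 0.00898·125 - 0.194 = 0.018z*, so z* = 0.928/0.018 = 51.5.

x* ≈ 125, y* ≈ 25.6, z* ≈ 51.5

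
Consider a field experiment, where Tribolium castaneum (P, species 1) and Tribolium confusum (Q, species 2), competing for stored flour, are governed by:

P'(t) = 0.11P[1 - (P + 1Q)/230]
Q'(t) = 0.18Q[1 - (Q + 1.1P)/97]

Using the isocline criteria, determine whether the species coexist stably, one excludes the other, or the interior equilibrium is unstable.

species 1 excludes species 2

Compare the nullcline intercepts: K1/α12 = 230/1 = 230 > K2 = 97; K2/α21 = 97/1.1 = 88.2 < K1 = 230.
Since the inequalities point opposite ways, species 1 can invade but species 2 cannot.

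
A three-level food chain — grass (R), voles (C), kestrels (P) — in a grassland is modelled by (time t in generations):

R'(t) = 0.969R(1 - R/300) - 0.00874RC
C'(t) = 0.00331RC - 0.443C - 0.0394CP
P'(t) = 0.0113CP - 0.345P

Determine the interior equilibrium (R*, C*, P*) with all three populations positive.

R* ≈ 217, C* ≈ 30.5, P* ≈ 7.02

From dP/dt = 0: 0.0113C* = 0.345, so C* = 30.5.
From dR/dt = 0: 0.969(1 - R*/300) = 0.00874·30.5, giving R* = 300·(1 - 0.275) = 217.
From dC/dt = 0: 0.00331·217 - 0.443 = 0.0394P*, so P* = 0.277/0.0394 = 7.02.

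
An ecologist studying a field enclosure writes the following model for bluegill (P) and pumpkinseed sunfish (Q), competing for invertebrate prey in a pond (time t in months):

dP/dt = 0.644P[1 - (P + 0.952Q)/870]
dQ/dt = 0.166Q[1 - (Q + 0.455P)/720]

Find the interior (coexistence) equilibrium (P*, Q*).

Setting both brackets to zero gives the nullclines P + 0.952Q = 870 and 0.455P + Q = 720.
Substituting Q = 720 - 0.455P into the first: P(1 - 0.952·0.455) = 870 - 0.952·720.
So P* = 185/0.567 = 326, and then Q* = 720 - 0.455·326 = 572.

P* ≈ 326, Q* ≈ 572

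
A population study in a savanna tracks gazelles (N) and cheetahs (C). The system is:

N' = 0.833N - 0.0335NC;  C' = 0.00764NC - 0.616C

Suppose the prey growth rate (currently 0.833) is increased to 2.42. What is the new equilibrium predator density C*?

At the interior fixed point, setting dN/dt = 0 with N > 0 fixes C* = (prey growth rate)/(NC coefficient) — independent of the other coefficients.
With the change, C* = 2.42/0.0335 = 72.2; it rises from 24.9.

C* ≈ 72.2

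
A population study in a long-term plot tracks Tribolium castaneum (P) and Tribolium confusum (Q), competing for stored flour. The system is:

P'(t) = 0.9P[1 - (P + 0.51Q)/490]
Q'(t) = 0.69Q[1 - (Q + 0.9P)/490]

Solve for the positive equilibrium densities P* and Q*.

Setting both brackets to zero gives the nullclines P + 0.51Q = 490 and 0.9P + Q = 490.
Substituting Q = 490 - 0.9P into the first: P(1 - 0.51·0.9) = 490 - 0.51·490.
So P* = 240/0.541 = 444, and then Q* = 490 - 0.9·444 = 90.6.

P* ≈ 444, Q* ≈ 90.6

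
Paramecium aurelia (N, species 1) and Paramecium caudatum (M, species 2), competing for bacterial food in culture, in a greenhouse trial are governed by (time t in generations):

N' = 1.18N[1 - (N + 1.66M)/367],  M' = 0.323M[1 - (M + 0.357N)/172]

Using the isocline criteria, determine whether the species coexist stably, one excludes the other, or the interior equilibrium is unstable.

Compare the nullcline intercepts: K1/α12 = 367/1.66 = 221 > K2 = 172; K2/α21 = 172/0.357 = 482 > K1 = 367.
Since both inequalities hold, each species can invade when rare, so the interior equilibrium is stable.

stable coexistence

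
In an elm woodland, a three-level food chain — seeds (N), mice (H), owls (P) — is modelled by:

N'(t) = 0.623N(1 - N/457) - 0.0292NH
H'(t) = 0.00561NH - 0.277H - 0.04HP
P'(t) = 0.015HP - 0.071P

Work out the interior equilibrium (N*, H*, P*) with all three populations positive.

N* ≈ 356, H* ≈ 4.73, P* ≈ 42.9

From dP/dt = 0: 0.015H* = 0.071, so H* = 4.73.
From dN/dt = 0: 0.623(1 - N*/457) = 0.0292·4.73, giving N* = 457·(1 - 0.222) = 356.
From dH/dt = 0: 0.00561·356 - 0.277 = 0.04P*, so P* = 1.72/0.04 = 42.9.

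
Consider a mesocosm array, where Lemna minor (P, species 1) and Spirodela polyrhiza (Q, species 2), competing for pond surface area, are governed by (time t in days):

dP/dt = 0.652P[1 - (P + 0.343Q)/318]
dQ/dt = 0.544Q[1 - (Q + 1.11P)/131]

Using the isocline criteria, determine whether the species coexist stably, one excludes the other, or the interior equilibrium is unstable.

Compare the nullcline intercepts: K1/α12 = 318/0.343 = 927 > K2 = 131; K2/α21 = 131/1.11 = 118 < K1 = 318.
Since the inequalities point opposite ways, species 1 can invade but species 2 cannot.

species 1 excludes species 2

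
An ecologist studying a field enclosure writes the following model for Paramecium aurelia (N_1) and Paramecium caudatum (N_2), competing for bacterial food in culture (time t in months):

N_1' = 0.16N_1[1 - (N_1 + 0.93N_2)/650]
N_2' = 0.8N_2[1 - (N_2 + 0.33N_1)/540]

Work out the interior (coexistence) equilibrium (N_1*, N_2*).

Setting both brackets to zero gives the nullclines N_1 + 0.93N_2 = 650 and 0.33N_1 + N_2 = 540.
Substituting N_2 = 540 - 0.33N_1 into the first: N_1(1 - 0.93·0.33) = 650 - 0.93·540.
So N_1* = 148/0.693 = 213, and then N_2* = 540 - 0.33·213 = 470.

N_1* ≈ 213, N_2* ≈ 470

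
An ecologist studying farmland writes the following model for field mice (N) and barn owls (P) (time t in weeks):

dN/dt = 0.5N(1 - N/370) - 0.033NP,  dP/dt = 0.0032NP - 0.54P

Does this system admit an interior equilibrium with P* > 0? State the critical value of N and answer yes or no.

The predator equation gives dP/dt > 0 only when N > 0.54/0.0032 = 169.
Without the predator, N → K = 370. Since 370 > 169, the predator can invade and persist.

Threshold N = 169; K > 169, so yes, the predator persists.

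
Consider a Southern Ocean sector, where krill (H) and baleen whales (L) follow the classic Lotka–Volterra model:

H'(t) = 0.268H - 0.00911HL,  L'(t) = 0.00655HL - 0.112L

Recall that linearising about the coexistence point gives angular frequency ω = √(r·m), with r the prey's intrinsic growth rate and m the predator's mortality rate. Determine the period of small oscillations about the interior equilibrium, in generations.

Here r = 0.268 and m = 0.112, so r·m = 0.03.
ω = √0.03 = 0.173 per generation, hence T = 2π/ω ≈ 36.3 generations.

T ≈ 36.3 generations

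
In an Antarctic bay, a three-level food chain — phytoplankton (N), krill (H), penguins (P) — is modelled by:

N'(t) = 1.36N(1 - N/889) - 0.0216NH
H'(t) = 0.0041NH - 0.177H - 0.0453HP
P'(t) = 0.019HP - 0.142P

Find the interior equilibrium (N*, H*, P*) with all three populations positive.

N* ≈ 783, H* ≈ 7.47, P* ≈ 67

From dP/dt = 0: 0.019H* = 0.142, so H* = 7.47.
From dN/dt = 0: 1.36(1 - N*/889) = 0.0216·7.47, giving N* = 889·(1 - 0.119) = 783.
From dH/dt = 0: 0.0041·783 - 0.177 = 0.0453P*, so P* = 3.04/0.0453 = 67.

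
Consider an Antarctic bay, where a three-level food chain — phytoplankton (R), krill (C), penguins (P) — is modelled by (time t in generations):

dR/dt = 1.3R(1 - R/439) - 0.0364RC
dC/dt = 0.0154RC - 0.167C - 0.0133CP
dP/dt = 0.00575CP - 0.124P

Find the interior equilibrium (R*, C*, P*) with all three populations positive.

R* ≈ 174, C* ≈ 21.6, P* ≈ 189

From dP/dt = 0: 0.00575C* = 0.124, so C* = 21.6.
From dR/dt = 0: 1.3(1 - R*/439) = 0.0364·21.6, giving R* = 439·(1 - 0.604) = 174.
From dC/dt = 0: 0.0154·174 - 0.167 = 0.0133P*, so P* = 2.51/0.0133 = 189.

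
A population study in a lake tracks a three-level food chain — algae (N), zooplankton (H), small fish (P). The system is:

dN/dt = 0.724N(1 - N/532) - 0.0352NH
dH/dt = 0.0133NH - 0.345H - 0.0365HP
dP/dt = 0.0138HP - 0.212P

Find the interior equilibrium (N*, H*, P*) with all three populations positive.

From dP/dt = 0: 0.0138H* = 0.212, so H* = 15.4.
From dN/dt = 0: 0.724(1 - N*/532) = 0.0352·15.4, giving N* = 532·(1 - 0.747) = 135.
From dH/dt = 0: 0.0133·135 - 0.345 = 0.0365P*, so P* = 1.45/0.0365 = 39.6.

N* ≈ 135, H* ≈ 15.4, P* ≈ 39.6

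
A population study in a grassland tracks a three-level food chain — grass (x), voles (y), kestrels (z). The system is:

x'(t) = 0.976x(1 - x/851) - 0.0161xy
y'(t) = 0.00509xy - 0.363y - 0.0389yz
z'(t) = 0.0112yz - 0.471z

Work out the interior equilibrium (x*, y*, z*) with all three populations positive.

From dz/dt = 0: 0.0112y* = 0.471, so y* = 42.1.
From dx/dt = 0: 0.976(1 - x*/851) = 0.0161·42.1, giving x* = 851·(1 - 0.694) = 261.
From dy/dt = 0: 0.00509·261 - 0.363 = 0.0389z*, so z* = 0.964/0.0389 = 24.8.

x* ≈ 261, y* ≈ 42.1, z* ≈ 24.8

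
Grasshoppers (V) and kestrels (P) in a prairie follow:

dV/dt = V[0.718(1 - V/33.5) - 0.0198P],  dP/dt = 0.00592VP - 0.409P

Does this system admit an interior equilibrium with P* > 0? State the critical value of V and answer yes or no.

Threshold V = 69.1; K < 69.1, so no, the predator goes extinct.

The predator equation gives dP/dt > 0 only when V > 0.409/0.00592 = 69.1.
Without the predator, V → K = 33.5. Since 33.5 < 69.1, the predator cannot invade.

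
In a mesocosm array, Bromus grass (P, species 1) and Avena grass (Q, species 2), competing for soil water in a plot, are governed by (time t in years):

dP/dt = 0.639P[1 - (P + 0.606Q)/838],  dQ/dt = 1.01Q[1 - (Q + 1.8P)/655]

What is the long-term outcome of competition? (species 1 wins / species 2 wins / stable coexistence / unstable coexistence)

species 1 excludes species 2

Compare the nullcline intercepts: K1/α12 = 838/0.606 = 1380 > K2 = 655; K2/α21 = 655/1.8 = 364 < K1 = 838.
Since the inequalities point opposite ways, species 1 can invade but species 2 cannot.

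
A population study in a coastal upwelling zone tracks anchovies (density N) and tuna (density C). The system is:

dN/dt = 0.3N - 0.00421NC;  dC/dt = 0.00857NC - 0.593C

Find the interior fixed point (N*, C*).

N* ≈ 69.2, C* ≈ 71.3

Set dC/dt = 0 with C > 0: 0.00857N - 0.593 = 0, so N* = 0.593/0.00857 = 69.2.
Set dN/dt = 0 with N > 0: 0.3 - 0.00421C = 0, so C* = 0.3/0.00421 = 71.3.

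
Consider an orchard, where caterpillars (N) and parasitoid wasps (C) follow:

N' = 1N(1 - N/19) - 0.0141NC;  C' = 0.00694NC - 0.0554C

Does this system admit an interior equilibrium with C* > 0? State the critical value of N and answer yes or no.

Threshold N = 7.98; K > 7.98, so yes, the predator persists.

The predator equation gives dC/dt > 0 only when N > 0.0554/0.00694 = 7.98.
Without the predator, N → K = 19. Since 19 > 7.98, the predator can invade and persist.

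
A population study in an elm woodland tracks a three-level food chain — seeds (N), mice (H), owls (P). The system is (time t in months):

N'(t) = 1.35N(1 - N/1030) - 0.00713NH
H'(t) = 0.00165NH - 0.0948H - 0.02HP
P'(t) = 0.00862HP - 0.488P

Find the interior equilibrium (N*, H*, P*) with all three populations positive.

From dP/dt = 0: 0.00862H* = 0.488, so H* = 56.6.
From dN/dt = 0: 1.35(1 - N*/1030) = 0.00713·56.6, giving N* = 1030·(1 - 0.299) = 722.
From dH/dt = 0: 0.00165·722 - 0.0948 = 0.02P*, so P* = 1.1/0.02 = 54.8.

N* ≈ 722, H* ≈ 56.6, P* ≈ 54.8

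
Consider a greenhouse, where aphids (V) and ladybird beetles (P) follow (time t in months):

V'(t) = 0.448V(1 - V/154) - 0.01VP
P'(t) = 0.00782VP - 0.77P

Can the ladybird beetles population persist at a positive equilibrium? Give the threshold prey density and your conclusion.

Threshold V = 98.5; K > 98.5, so yes, the predator persists.

The predator equation gives dP/dt > 0 only when V > 0.77/0.00782 = 98.5.
Without the predator, V → K = 154. Since 154 > 98.5, the predator can invade and persist.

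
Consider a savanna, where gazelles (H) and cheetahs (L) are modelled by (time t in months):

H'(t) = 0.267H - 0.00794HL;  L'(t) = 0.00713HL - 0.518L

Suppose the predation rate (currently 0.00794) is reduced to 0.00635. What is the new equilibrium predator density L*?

At the interior fixed point, setting dH/dt = 0 with H > 0 fixes L* = (prey growth rate)/(HL coefficient) — independent of the other coefficients.
With the change, L* = 0.267/0.00635 = 42; it rises from 33.6.

L* ≈ 42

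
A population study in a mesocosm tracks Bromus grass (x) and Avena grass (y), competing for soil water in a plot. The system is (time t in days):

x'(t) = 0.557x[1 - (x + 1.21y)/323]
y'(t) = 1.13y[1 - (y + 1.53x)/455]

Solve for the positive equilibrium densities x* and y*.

Setting both brackets to zero gives the nullclines x + 1.21y = 323 and 1.53x + y = 455.
Substituting y = 455 - 1.53x into the first: x(1 - 1.21·1.53) = 323 - 1.21·455.
So x* = -228/-0.851 = 267, and then y* = 455 - 1.53·267 = 46.

x* ≈ 267, y* ≈ 46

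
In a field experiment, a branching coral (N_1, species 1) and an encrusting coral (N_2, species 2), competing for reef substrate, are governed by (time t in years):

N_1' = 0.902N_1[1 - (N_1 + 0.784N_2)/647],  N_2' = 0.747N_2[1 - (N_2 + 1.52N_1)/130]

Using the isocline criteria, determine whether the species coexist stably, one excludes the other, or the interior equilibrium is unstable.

Compare the nullcline intercepts: K1/α12 = 647/0.784 = 825 > K2 = 130; K2/α21 = 130/1.52 = 85.5 < K1 = 647.
Since the inequalities point opposite ways, species 1 can invade but species 2 cannot.

species 1 excludes species 2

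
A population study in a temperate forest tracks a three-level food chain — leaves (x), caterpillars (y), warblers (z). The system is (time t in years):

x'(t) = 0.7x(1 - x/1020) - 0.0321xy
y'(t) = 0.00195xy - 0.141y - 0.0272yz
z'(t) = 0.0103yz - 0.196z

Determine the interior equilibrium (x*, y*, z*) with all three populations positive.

From dz/dt = 0: 0.0103y* = 0.196, so y* = 19.
From dx/dt = 0: 0.7(1 - x*/1020) = 0.0321·19, giving x* = 1020·(1 - 0.873) = 130.
From dy/dt = 0: 0.00195·130 - 0.141 = 0.0272z*, so z* = 0.112/0.0272 = 4.13.

x* ≈ 130, y* ≈ 19, z* ≈ 4.13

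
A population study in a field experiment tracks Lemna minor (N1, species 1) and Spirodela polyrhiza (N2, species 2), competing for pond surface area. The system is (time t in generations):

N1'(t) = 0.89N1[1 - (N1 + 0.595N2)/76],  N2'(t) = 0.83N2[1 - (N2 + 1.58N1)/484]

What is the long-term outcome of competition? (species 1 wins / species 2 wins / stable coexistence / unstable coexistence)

species 2 excludes species 1

Compare the nullcline intercepts: K1/α12 = 76/0.595 = 128 < K2 = 484; K2/α21 = 484/1.58 = 306 > K1 = 76.
Since the inequalities point opposite ways, species 2 can invade but species 1 cannot.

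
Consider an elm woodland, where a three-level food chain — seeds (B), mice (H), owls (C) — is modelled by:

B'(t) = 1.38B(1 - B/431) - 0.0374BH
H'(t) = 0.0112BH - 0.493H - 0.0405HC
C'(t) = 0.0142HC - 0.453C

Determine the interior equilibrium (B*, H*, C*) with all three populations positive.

B* ≈ 58.4, H* ≈ 31.9, C* ≈ 3.97

From dC/dt = 0: 0.0142H* = 0.453, so H* = 31.9.
From dB/dt = 0: 1.38(1 - B*/431) = 0.0374·31.9, giving B* = 431·(1 - 0.865) = 58.4.
From dH/dt = 0: 0.0112·58.4 - 0.493 = 0.0405C*, so C* = 0.161/0.0405 = 3.97.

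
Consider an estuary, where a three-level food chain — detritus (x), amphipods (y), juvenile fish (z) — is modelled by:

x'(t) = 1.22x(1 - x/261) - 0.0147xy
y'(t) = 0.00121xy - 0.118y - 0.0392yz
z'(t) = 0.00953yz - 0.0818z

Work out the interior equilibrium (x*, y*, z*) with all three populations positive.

From dz/dt = 0: 0.00953y* = 0.0818, so y* = 8.58.
From dx/dt = 0: 1.22(1 - x*/261) = 0.0147·8.58, giving x* = 261·(1 - 0.103) = 234.
From dy/dt = 0: 0.00121·234 - 0.118 = 0.0392z*, so z* = 0.165/0.0392 = 4.21.

x* ≈ 234, y* ≈ 8.58, z* ≈ 4.21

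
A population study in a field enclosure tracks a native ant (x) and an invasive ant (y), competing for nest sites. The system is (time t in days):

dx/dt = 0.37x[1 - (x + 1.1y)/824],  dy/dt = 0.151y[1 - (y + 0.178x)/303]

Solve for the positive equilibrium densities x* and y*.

x* ≈ 610, y* ≈ 194

Setting both brackets to zero gives the nullclines x + 1.1y = 824 and 0.178x + y = 303.
Substituting y = 303 - 0.178x into the first: x(1 - 1.1·0.178) = 824 - 1.1·303.
So x* = 491/0.804 = 610, and then y* = 303 - 0.178·610 = 194.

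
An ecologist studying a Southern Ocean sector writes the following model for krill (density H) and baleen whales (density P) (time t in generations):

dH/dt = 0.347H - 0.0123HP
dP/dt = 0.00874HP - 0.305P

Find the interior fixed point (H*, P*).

H* ≈ 34.9, P* ≈ 28.2

Set dP/dt = 0 with P > 0: 0.00874H - 0.305 = 0, so H* = 0.305/0.00874 = 34.9.
Set dH/dt = 0 with H > 0: 0.347 - 0.0123P = 0, so P* = 0.347/0.0123 = 28.2.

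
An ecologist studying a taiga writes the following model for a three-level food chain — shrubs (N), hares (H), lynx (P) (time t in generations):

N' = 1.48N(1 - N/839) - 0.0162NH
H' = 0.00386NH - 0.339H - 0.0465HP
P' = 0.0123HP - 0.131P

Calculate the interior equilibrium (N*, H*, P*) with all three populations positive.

N* ≈ 741, H* ≈ 10.7, P* ≈ 54.2

From dP/dt = 0: 0.0123H* = 0.131, so H* = 10.7.
From dN/dt = 0: 1.48(1 - N*/839) = 0.0162·10.7, giving N* = 839·(1 - 0.117) = 741.
From dH/dt = 0: 0.00386·741 - 0.339 = 0.0465P*, so P* = 2.52/0.0465 = 54.2.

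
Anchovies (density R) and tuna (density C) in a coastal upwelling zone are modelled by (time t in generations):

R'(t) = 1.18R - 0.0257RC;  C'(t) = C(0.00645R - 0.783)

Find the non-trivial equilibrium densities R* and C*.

R* ≈ 121, C* ≈ 45.9

Set dC/dt = 0 with C > 0: 0.00645R - 0.783 = 0, so R* = 0.783/0.00645 = 121.
Set dR/dt = 0 with R > 0: 1.18 - 0.0257C = 0, so C* = 1.18/0.0257 = 45.9.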